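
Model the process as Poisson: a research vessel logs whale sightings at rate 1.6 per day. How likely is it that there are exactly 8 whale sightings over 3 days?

Over the interval, μ = 1.6 × 3 = 4.8 (3 days).
P(N = 8) = e^(−μ) μ^8/8! = e^(−4.8) · 4.8^8/40320 ≈ 0.0575.

0.0575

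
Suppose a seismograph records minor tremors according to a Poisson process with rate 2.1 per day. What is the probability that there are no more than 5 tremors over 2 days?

0.7531

Over the interval, μ = 2.1 × 2 = 4.2 (2 days).
P(N ≤ 5) = Σ_{j=0}^{5} e^(−μ) μ^j/j! ≈ 0.7531.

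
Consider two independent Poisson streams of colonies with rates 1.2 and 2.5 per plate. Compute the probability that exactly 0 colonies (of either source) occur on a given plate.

Independent Poisson processes superpose: combined rate λ = 1.2 + 2.5 = 3.7 per plate.
So μ = 3.7.
P(N = 0) = e^(−3.7) · 3.7^0/0! ≈ 0.0247.

0.0247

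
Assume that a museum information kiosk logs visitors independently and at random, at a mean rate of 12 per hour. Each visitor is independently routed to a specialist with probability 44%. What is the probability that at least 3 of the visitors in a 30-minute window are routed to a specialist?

Thinning: the visitors that are routed to a specialist themselves form a Poisson process with rate 0.44 × 12 = 5.28 per hour.
Over the interval, μ = 5.28 × 0.5 = 2.64 (a 30-minute window = 0.5 hours).
P(N ≥ 3) = 1 − P(N ≤ 2) ≈ 0.4916.

0.4916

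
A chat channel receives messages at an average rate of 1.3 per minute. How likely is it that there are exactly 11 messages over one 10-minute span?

0.1015

Over the interval, μ = 1.3 × 10 = 13 (a 10-minute span = 10 minutes).
P(N = 11) = e^(−μ) μ^11/11! = e^(−13) · 13^11/39916800 ≈ 0.1015.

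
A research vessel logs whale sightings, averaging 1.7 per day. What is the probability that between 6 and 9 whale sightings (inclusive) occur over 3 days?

Over the interval, μ = 1.7 × 3 = 5.1 (3 days).
P(6 ≤ N ≤ 9) = Σ_{j=6}^{9} e^(−5.1) · 5.1^j/j! ≈ 0.3660.

0.3660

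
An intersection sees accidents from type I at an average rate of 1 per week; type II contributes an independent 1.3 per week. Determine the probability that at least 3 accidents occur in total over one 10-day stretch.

Independent Poisson processes superpose: combined rate λ = 1 + 1.3 = 2.3 per week.
Over the interval, μ = 2.3 × 10/7 ≈ 3.28571 (a 10-day stretch = 10/7 weeks).
P(N ≥ 3) = 1 − P(N ≤ 2) ≈ 0.6377.

0.6377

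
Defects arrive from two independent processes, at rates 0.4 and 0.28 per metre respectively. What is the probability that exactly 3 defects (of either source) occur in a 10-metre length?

0.0584

Independent Poisson processes superpose: combined rate λ = 0.4 + 0.28 = 0.68 per metre.
Over the interval, μ = 0.68 × 10 = 6.8 (a 10-metre length = 10 metres).
P(N = 3) = e^(−6.8) · 6.8^3/3! ≈ 0.0584.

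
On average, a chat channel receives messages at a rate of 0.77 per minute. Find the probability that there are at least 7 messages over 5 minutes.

Over the interval, μ = 0.77 × 5 = 3.85 (5 minutes).
P(N ≥ 7) = 1 − P(N ≤ 6) = 1 − Σ_{j=0}^{6} e^(−μ) μ^j/j! ≈ 0.0956.

0.0956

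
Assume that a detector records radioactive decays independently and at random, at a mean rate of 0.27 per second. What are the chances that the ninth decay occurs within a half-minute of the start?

0.4214

Over the interval, μ = 0.27 × 30 = 8.1 (a half-minute = 30 seconds).
The ninth arrival falls in the interval iff at least 9 events occur there: P(S_9 ≤ t) = P(N ≥ 9) = 1 − P(N ≤ 8) ≈ 0.4214.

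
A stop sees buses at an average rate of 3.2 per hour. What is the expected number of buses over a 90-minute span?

E[N] = λt = 3.2 × 1.5 = 4.8 (a 90-minute span = 1.5 hours).

4.8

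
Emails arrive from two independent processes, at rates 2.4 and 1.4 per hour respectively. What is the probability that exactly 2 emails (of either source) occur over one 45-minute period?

Independent Poisson processes superpose: combined rate λ = 2.4 + 1.4 = 3.8 per hour.
Over the interval, μ = 3.8 × 0.75 = 2.85 (a 45-minute period = 0.75 hours).
P(N = 2) = e^(−2.85) · 2.85^2/2! ≈ 0.2349.

0.2349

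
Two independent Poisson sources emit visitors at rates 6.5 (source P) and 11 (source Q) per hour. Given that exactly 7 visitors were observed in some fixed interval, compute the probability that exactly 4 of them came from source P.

0.1654

Given the total, each event is independently from source P with probability p = λ_P/(λ_P+λ_Q) = 6.5/17.5 ≈ 0.3714.
So K ~ Binomial(7, 6.5/17.5): P(K = 4) = C(7,4) · (6.5/17.5)^4 · (11/17.5)^3 ≈ 0.1654.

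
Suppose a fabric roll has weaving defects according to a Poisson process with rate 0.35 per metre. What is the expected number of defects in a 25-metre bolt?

E[N] = λt = 0.35 × 25 = 8.75 (a 25-metre bolt = 25 metres).

8.75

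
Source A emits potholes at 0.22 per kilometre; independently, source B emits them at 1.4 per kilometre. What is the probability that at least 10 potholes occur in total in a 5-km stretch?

0.2959

Independent Poisson processes superpose: combined rate λ = 0.22 + 1.4 = 1.62 per kilometre.
Over the interval, μ = 1.62 × 5 = 8.1 (a 5-km stretch = 5 kilometres).
P(N ≥ 10) = 1 − P(N ≤ 9) ≈ 0.2959.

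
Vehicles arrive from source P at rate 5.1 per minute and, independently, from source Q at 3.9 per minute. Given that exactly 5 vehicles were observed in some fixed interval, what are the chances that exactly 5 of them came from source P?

0.0584

Given the total, each event is independently from source P with probability p = λ_P/(λ_P+λ_Q) = 5.1/9 ≈ 0.5667.
So K ~ Binomial(5, 5.1/9): P(K = 5) = C(5,5) · (5.1/9)^5 · (3.9/9)^0 ≈ 0.0584.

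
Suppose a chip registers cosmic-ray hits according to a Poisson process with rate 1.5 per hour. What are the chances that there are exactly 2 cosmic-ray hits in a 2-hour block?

0.2240

Over the interval, μ = 1.5 × 2 = 3 (a 2-hour block = 2 hours).
P(N = 2) = e^(−μ) μ^2/2! = e^(−3) · 3^2/2 ≈ 0.2240.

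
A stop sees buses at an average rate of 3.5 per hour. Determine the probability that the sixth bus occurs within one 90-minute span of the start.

0.4278

Over the interval, μ = 3.5 × 1.5 = 5.25 (a 90-minute span = 1.5 hours).
The sixth arrival falls in the interval iff at least 6 events occur there: P(S_6 ≤ t) = P(N ≥ 6) = 1 − P(N ≤ 5) ≈ 0.4278.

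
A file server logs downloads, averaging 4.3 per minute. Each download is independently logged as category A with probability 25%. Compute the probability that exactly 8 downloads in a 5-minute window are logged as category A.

0.0800

Thinning: the downloads that are logged as category A themselves form a Poisson process with rate 0.25 × 4.3 = 1.075 per minute.
Over the interval, μ = 1.075 × 5 = 5.375 (a 5-minute window = 5 minutes).
P(N = 8) = e^(−5.375) · 5.375^8/8! ≈ 0.0800.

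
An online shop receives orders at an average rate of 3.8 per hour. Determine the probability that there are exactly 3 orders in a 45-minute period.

0.2232

Over the interval, μ = 3.8 × 0.75 = 2.85 (a 45-minute period = 0.75 hours).
P(N = 3) = e^(−μ) μ^3/3! = e^(−2.85) · 2.85^3/6 ≈ 0.2232.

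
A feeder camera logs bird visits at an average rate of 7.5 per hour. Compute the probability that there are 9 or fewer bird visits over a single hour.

0.7764

With mean μ = 7.5 per hour,
P(N ≤ 9) = Σ_{j=0}^{9} e^(−μ) μ^j/j! ≈ 0.7764.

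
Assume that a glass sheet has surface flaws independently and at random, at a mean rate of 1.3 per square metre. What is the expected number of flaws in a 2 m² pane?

E[N] = λt = 1.3 × 2 = 2.6 (a 2 m² pane = 2 square metres).

2.6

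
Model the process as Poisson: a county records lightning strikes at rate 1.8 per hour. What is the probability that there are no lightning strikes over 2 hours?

0.0273

Over the interval, μ = 1.8 × 2 = 3.6 (2 hours).
P(N = 0) = e^(−μ) μ^0/0! = e^(−3.6) · 3.6^0/1 ≈ 0.0273.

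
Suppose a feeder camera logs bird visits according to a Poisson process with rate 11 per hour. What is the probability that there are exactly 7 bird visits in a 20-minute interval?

Over the interval, μ = 11 × 1/3 ≈ 3.66667 (a 20-minute interval = 1/3 hours).
P(N = 7) = e^(−μ) μ^7/7! = e^(−3.66667) · 3.66667^7/5040 ≈ 0.0452.

0.0452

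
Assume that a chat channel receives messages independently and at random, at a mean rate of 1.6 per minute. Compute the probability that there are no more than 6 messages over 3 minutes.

Over the interval, μ = 1.6 × 3 = 4.8 (3 minutes).
P(N ≤ 6) = Σ_{j=0}^{6} e^(−μ) μ^j/j! ≈ 0.7908.

0.7908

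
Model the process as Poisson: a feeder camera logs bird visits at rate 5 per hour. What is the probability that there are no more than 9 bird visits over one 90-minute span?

0.7764

Over the interval, μ = 5 × 1.5 = 7.5 (a 90-minute span = 1.5 hours).
P(N ≤ 9) = Σ_{j=0}^{9} e^(−μ) μ^j/j! ≈ 0.7764.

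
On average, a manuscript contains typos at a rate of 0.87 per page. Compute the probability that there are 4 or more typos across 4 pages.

0.4590

Over the interval, μ = 0.87 × 4 = 3.48 (4 pages).
P(N ≥ 4) = 1 − P(N ≤ 3) = 1 − Σ_{j=0}^{3} e^(−μ) μ^j/j! ≈ 0.4590.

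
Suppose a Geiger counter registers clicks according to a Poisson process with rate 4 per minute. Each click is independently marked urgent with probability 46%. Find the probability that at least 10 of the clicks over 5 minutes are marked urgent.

0.4389

Thinning: the clicks that are marked urgent themselves form a Poisson process with rate 0.46 × 4 = 1.84 per minute.
Over the interval, μ = 1.84 × 5 = 9.2 (5 minutes).
P(N ≥ 10) = 1 − P(N ≤ 9) ≈ 0.4389.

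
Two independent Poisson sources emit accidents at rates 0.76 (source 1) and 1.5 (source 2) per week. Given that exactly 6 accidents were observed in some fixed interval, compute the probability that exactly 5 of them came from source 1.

Given the total, each event is independently from source 1 with probability p = λ_1/(λ_1+λ_2) = 0.76/2.26 ≈ 0.3363.
So K ~ Binomial(6, 0.76/2.26): P(K = 5) = C(6,5) · (0.76/2.26)^5 · (1.5/2.26)^1 ≈ 0.0171.

0.0171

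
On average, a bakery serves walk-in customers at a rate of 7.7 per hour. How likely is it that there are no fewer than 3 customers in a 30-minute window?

0.7391

Over the interval, μ = 7.7 × 0.5 = 3.85 (a 30-minute window = 0.5 hours).
P(N ≥ 3) = 1 − P(N ≤ 2) = 1 − Σ_{j=0}^{2} e^(−μ) μ^j/j! ≈ 0.7391.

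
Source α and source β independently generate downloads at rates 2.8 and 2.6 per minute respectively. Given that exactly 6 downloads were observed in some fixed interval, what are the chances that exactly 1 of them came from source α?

0.0805

Given the total, each event is independently from source α with probability p = λ_α/(λ_α+λ_β) = 2.8/5.4 ≈ 0.5185.
So K ~ Binomial(6, 2.8/5.4): P(K = 1) = C(6,1) · (2.8/5.4)^1 · (2.6/5.4)^5 ≈ 0.0805.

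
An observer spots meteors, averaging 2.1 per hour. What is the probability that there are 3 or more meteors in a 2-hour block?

0.7898

Over the interval, μ = 2.1 × 2 = 4.2 (a 2-hour block = 2 hours).
P(N ≥ 3) = 1 − P(N ≤ 2) = 1 − Σ_{j=0}^{2} e^(−μ) μ^j/j! ≈ 0.7898.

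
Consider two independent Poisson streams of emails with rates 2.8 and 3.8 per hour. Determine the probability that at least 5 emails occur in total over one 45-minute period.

0.5507

Independent Poisson processes superpose: combined rate λ = 2.8 + 3.8 = 6.6 per hour.
Over the interval, μ = 6.6 × 0.75 = 4.95 (a 45-minute period = 0.75 hours).
P(N ≥ 5) = 1 − P(N ≤ 4) ≈ 0.5507.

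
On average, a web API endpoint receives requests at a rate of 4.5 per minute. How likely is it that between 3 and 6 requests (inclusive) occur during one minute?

With mean μ = 4.5 per minute,
P(3 ≤ N ≤ 6) = Σ_{j=3}^{6} e^(−4.5) · 4.5^j/j! ≈ 0.6575.

0.6575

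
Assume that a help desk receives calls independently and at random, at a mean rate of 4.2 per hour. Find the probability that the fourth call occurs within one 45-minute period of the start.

0.3863

Over the interval, μ = 4.2 × 0.75 = 3.15 (a 45-minute period = 0.75 hours).
The fourth arrival falls in the interval iff at least 4 events occur there: P(S_4 ≤ t) = P(N ≥ 4) = 1 − P(N ≤ 3) ≈ 0.3863.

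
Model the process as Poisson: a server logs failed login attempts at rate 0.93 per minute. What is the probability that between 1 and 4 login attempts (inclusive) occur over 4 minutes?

Over the interval, μ = 0.93 × 4 = 3.72 (4 minutes).
P(1 ≤ N ≤ 4) = Σ_{j=1}^{4} e^(−3.72) · 3.72^j/j! ≈ 0.6591.

0.6591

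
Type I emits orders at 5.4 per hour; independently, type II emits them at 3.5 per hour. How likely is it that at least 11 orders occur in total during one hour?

Independent Poisson processes superpose: combined rate λ = 5.4 + 3.5 = 8.9 per hour.
So μ = 8.9.
P(N ≥ 11) = 1 − P(N ≤ 10) ≈ 0.2822.

0.2822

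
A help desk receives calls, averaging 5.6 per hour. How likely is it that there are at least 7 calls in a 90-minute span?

0.7330

Over the interval, μ = 5.6 × 1.5 = 8.4 (a 90-minute span = 1.5 hours).
P(N ≥ 7) = 1 − P(N ≤ 6) = 1 − Σ_{j=0}^{6} e^(−μ) μ^j/j! ≈ 0.7330.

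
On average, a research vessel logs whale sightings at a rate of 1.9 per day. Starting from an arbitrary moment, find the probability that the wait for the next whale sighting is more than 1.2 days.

The wait for the next event is exponential with rate λ = 1.9 per day.
P(T > 1.2) = e^(−λt) = e^(−1.9 × 1.2) = e^(−2.28) ≈ 0.1023.

0.1023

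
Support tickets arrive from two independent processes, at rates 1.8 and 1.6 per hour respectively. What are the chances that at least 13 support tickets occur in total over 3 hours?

Independent Poisson processes superpose: combined rate λ = 1.8 + 1.6 = 3.4 per hour.
Over the interval, μ = 3.4 × 3 = 10.2 (3 hours).
P(N ≥ 13) = 1 − P(N ≤ 12) ≈ 0.2278.

0.2278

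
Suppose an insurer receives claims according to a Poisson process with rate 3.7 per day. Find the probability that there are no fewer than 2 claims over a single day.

With mean μ = 3.7 per day,
P(N ≥ 2) = 1 − P(N ≤ 1) = 1 − Σ_{j=0}^{1} e^(−μ) μ^j/j! ≈ 0.8838.

0.8838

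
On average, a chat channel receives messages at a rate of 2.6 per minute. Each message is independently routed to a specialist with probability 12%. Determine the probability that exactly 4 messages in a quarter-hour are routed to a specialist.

0.1855

Thinning: the messages that are routed to a specialist themselves form a Poisson process with rate 0.12 × 2.6 = 0.312 per minute.
Over the interval, μ = 0.312 × 15 = 4.68 (a quarter-hour = 15 minutes).
P(N = 4) = e^(−4.68) · 4.68^4/4! ≈ 0.1855.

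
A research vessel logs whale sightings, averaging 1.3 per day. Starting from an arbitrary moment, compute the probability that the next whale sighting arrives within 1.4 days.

Inter-arrival times are exponential with rate λ = 1.3 per day.
P(T ≤ 1.4) = 1 − e^(−λt) = 1 − e^(−1.3 × 1.4) = 1 − e^(−1.82) ≈ 0.8380.

0.8380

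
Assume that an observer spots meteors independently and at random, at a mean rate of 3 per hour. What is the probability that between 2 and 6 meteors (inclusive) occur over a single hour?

0.7673

With mean μ = 3 per hour,
P(2 ≤ N ≤ 6) = Σ_{j=2}^{6} e^(−3) · 3^j/j! ≈ 0.7673.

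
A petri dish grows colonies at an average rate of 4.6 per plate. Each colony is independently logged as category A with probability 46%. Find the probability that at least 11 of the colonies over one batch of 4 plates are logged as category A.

0.2327

Thinning: the colonies that are logged as category A themselves form a Poisson process with rate 0.46 × 4.6 = 2.116 per plate.
Over the interval, μ = 2.116 × 4 = 8.464 (a batch of 4 plates = 4 plates).
P(N ≥ 11) = 1 − P(N ≤ 10) ≈ 0.2327.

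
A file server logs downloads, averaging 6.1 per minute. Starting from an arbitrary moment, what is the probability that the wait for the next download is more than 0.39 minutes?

0.0926

The wait for the next event is exponential with rate λ = 6.1 per minute.
P(T > 0.39) = e^(−λt) = e^(−6.1 × 0.39) = e^(−2.379) ≈ 0.0926.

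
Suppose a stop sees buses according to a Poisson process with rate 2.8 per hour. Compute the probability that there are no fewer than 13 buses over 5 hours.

Over the interval, μ = 2.8 × 5 = 14 (5 hours).
P(N ≥ 13) = 1 − P(N ≤ 12) = 1 − Σ_{j=0}^{12} e^(−μ) μ^j/j! ≈ 0.6415.

0.6415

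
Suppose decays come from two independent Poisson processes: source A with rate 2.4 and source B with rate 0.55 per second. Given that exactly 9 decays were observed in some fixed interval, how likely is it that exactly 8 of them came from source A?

0.3220

Given the total, each event is independently from source A with probability p = λ_A/(λ_A+λ_B) = 2.4/2.95 ≈ 0.8136.
So K ~ Binomial(9, 2.4/2.95): P(K = 8) = C(9,8) · (2.4/2.95)^8 · (0.55/2.95)^1 ≈ 0.3220.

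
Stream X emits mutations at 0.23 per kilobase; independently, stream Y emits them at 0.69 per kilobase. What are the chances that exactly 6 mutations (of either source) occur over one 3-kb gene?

0.0389

Independent Poisson processes superpose: combined rate λ = 0.23 + 0.69 = 0.92 per kilobase.
Over the interval, μ = 0.92 × 3 = 2.76 (a 3-kb gene = 3 kilobases).
P(N = 6) = e^(−2.76) · 2.76^6/6! ≈ 0.0389.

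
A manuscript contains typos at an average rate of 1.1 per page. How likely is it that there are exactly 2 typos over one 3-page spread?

0.2008

Over the interval, μ = 1.1 × 3 = 3.3 (a 3-page spread = 3 pages).
P(N = 2) = e^(−μ) μ^2/2! = e^(−3.3) · 3.3^2/2 ≈ 0.2008.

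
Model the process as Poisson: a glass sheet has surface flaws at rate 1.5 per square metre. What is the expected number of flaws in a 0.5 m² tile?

E[N] = λt = 1.5 × 0.5 = 0.75 (a 0.5 m² tile = 0.5 square metres).

0.75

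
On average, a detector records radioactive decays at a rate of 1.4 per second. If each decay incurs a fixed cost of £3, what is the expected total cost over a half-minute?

E[N] = 1.4 × 30 = 42 (a half-minute = 30 seconds); E[cost] = 42 × £3 = £126.

£126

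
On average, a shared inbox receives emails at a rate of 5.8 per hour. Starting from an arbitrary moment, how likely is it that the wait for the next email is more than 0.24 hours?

The wait for the next event is exponential with rate λ = 5.8 per hour.
P(T > 0.24) = e^(−λt) = e^(−5.8 × 0.24) = e^(−1.392) ≈ 0.2486.

0.2486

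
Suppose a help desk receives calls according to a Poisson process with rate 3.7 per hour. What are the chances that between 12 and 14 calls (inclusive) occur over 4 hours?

Over the interval, μ = 3.7 × 4 = 14.8 (4 hours).
P(12 ≤ N ≤ 14) = Σ_{j=12}^{14} e^(−14.8) · 14.8^j/j! ≈ 0.2879.

0.2879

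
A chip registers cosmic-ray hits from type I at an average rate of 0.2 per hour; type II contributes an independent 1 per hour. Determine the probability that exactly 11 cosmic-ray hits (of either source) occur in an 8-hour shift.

Independent Poisson processes superpose: combined rate λ = 0.2 + 1 = 1.2 per hour.
Over the interval, μ = 1.2 × 8 = 9.6 (an 8-hour shift = 8 hours).
P(N = 11) = e^(−9.6) · 9.6^11/11! ≈ 0.1083.

0.1083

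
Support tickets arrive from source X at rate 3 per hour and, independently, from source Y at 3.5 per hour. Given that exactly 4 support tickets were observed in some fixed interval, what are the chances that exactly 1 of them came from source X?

Given the total, each event is independently from source X with probability p = λ_X/(λ_X+λ_Y) = 3/6.5 ≈ 0.4615.
So K ~ Binomial(4, 3/6.5): P(K = 1) = C(4,1) · (3/6.5)^1 · (3.5/6.5)^3 ≈ 0.2882.

0.2882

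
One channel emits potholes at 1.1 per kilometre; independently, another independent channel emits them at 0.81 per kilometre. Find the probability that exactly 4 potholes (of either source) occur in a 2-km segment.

0.1946

Independent Poisson processes superpose: combined rate λ = 1.1 + 0.81 = 1.91 per kilometre.
Over the interval, μ = 1.91 × 2 = 3.82 (a 2-km segment = 2 kilometres).
P(N = 4) = e^(−3.82) · 3.82^4/4! ≈ 0.1946.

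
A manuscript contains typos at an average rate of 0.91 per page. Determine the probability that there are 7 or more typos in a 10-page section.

0.8022

Over the interval, μ = 0.91 × 10 = 9.1 (a 10-page section = 10 pages).
P(N ≥ 7) = 1 − P(N ≤ 6) = 1 − Σ_{j=0}^{6} e^(−μ) μ^j/j! ≈ 0.8022.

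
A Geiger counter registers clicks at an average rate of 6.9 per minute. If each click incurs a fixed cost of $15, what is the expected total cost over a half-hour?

$3105

E[N] = 6.9 × 30 = 207 (a half-hour = 30 minutes); E[cost] = 207 × $15 = $3105.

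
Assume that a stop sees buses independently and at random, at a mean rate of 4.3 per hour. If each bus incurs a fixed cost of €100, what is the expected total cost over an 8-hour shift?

E[N] = 4.3 × 8 = 34.4 (an 8-hour shift = 8 hours); E[cost] = 34.4 × €100 = €3440.

€3440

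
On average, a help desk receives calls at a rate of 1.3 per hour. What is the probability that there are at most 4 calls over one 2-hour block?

0.8774

Over the interval, μ = 1.3 × 2 = 2.6 (a 2-hour block = 2 hours).
P(N ≤ 4) = Σ_{j=0}^{4} e^(−μ) μ^j/j! ≈ 0.8774.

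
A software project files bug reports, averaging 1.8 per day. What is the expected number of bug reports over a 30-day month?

E[N] = λt = 1.8 × 30 = 54 (a 30-day month = 30 days).

54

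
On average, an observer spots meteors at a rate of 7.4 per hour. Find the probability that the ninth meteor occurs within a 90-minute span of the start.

Over the interval, μ = 7.4 × 1.5 = 11.1 (a 90-minute span = 1.5 hours).
The ninth arrival falls in the interval iff at least 9 events occur there: P(S_9 ≤ t) = P(N ≥ 9) = 1 − P(N ≤ 8) ≈ 0.7768.

0.7768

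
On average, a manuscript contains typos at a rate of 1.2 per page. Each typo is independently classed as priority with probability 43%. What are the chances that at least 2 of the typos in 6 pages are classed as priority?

0.8147

Thinning: the typos that are classed as priority themselves form a Poisson process with rate 0.43 × 1.2 = 0.516 per page.
Over the interval, μ = 0.516 × 6 = 3.096 (6 pages).
P(N ≥ 2) = 1 − P(N ≤ 1) ≈ 0.8147.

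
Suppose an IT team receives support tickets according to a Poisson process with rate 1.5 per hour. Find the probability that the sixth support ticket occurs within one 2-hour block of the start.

0.0839

Over the interval, μ = 1.5 × 2 = 3 (a 2-hour block = 2 hours).
The sixth arrival falls in the interval iff at least 6 events occur there: P(S_6 ≤ t) = P(N ≥ 6) = 1 − P(N ≤ 5) ≈ 0.0839.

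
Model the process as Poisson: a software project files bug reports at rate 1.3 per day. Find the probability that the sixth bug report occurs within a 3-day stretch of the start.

0.1994

Over the interval, μ = 1.3 × 3 = 3.9 (a 3-day stretch = 3 days).
The sixth arrival falls in the interval iff at least 6 events occur there: P(S_6 ≤ t) = P(N ≥ 6) = 1 − P(N ≤ 5) ≈ 0.1994.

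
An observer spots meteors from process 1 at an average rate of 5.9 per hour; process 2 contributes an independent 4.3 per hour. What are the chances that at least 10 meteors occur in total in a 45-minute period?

0.2410

Independent Poisson processes superpose: combined rate λ = 5.9 + 4.3 = 10.2 per hour.
Over the interval, μ = 10.2 × 0.75 = 7.65 (a 45-minute period = 0.75 hours).
P(N ≥ 10) = 1 − P(N ≤ 9) ≈ 0.2410.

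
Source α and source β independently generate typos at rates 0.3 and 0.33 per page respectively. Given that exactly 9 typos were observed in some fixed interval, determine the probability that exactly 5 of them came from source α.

Given the total, each event is independently from source α with probability p = λ_α/(λ_α+λ_β) = 0.3/0.63 ≈ 0.4762.
So K ~ Binomial(9, 0.3/0.63): P(K = 5) = C(9,5) · (0.3/0.63)^5 · (0.33/0.63)^4 ≈ 0.2323.

0.2323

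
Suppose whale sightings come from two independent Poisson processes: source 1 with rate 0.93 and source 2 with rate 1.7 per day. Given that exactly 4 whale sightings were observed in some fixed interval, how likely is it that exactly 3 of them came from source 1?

Given the total, each event is independently from source 1 with probability p = λ_1/(λ_1+λ_2) = 0.93/2.63 ≈ 0.3536.
So K ~ Binomial(4, 0.93/2.63): P(K = 3) = C(4,3) · (0.93/2.63)^3 · (1.7/2.63)^1 ≈ 0.1143.

0.1143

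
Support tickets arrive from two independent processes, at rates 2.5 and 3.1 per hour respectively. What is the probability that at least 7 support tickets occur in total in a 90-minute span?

0.7330

Independent Poisson processes superpose: combined rate λ = 2.5 + 3.1 = 5.6 per hour.
Over the interval, μ = 5.6 × 1.5 = 8.4 (a 90-minute span = 1.5 hours).
P(N ≥ 7) = 1 − P(N ≤ 6) ≈ 0.7330.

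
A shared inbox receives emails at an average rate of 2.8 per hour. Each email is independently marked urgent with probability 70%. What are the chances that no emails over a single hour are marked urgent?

0.1409

Thinning: the emails that are marked urgent themselves form a Poisson process with rate 0.7 × 2.8 = 1.96 per hour.
So μ = 1.96.
P(N = 0) = e^(−1.96) · 1.96^0/0! ≈ 0.1409.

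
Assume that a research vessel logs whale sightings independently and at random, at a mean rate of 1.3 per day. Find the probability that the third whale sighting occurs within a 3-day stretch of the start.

0.7469

Over the interval, μ = 1.3 × 3 = 3.9 (a 3-day stretch = 3 days).
The third arrival falls in the interval iff at least 3 events occur there: P(S_3 ≤ t) = P(N ≥ 3) = 1 − P(N ≤ 2) ≈ 0.7469.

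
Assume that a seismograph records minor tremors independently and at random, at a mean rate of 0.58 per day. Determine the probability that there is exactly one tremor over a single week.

Over the interval, μ = 0.58 × 7 = 4.06 (a week = 7 days).
P(N = 1) = e^(−μ) μ^1/1! = e^(−4.06) · 4.06^1/1 ≈ 0.0700.

0.0700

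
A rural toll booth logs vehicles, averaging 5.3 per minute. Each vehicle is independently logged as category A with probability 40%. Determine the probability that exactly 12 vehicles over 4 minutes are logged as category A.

0.0599

Thinning: the vehicles that are logged as category A themselves form a Poisson process with rate 0.4 × 5.3 = 2.12 per minute.
Over the interval, μ = 2.12 × 4 = 8.48 (4 minutes).
P(N = 12) = e^(−8.48) · 8.48^12/12! ≈ 0.0599.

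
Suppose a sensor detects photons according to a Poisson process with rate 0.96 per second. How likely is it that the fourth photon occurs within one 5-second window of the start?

Over the interval, μ = 0.96 × 5 = 4.8 (a 5-second window = 5 seconds).
The fourth arrival falls in the interval iff at least 4 events occur there: P(S_4 ≤ t) = P(N ≥ 4) = 1 − P(N ≤ 3) ≈ 0.7058.

0.7058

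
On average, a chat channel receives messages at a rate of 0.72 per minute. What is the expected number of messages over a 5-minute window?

3.6

E[N] = λt = 0.72 × 5 = 3.6 (a 5-minute window = 5 minutes).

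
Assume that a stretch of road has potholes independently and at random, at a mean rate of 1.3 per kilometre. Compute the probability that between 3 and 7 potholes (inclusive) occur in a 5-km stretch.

Over the interval, μ = 1.3 × 5 = 6.5 (a 5-km stretch = 5 kilometres).
P(3 ≤ N ≤ 7) = Σ_{j=3}^{7} e^(−6.5) · 6.5^j/j! ≈ 0.6297.

0.6297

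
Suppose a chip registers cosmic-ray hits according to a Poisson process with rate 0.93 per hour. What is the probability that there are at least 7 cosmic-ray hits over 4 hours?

0.0836

Over the interval, μ = 0.93 × 4 = 3.72 (4 hours).
P(N ≥ 7) = 1 − P(N ≤ 6) = 1 − Σ_{j=0}^{6} e^(−μ) μ^j/j! ≈ 0.0836.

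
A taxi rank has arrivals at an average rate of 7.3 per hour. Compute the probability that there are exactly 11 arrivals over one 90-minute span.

0.1194

Over the interval, μ = 7.3 × 1.5 = 10.95 (a 90-minute span = 1.5 hours).
P(N = 11) = e^(−μ) μ^11/11! = e^(−10.95) · 10.95^11/39916800 ≈ 0.1194.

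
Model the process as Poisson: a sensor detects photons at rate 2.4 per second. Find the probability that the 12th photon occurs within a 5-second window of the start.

Over the interval, μ = 2.4 × 5 = 12 (a 5-second window = 5 seconds).
The 12th arrival falls in the interval iff at least 12 events occur there: P(S_12 ≤ t) = P(N ≥ 12) = 1 − P(N ≤ 11) ≈ 0.5384.

0.5384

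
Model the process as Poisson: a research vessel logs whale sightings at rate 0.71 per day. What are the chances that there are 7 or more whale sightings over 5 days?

0.0692

Over the interval, μ = 0.71 × 5 = 3.55 (5 days).
P(N ≥ 7) = 1 − P(N ≤ 6) = 1 − Σ_{j=0}^{6} e^(−μ) μ^j/j! ≈ 0.0692.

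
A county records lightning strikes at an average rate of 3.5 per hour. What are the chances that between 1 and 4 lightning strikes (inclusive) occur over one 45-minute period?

0.8014

Over the interval, μ = 3.5 × 0.75 = 2.625 (a 45-minute period = 0.75 hours).
P(1 ≤ N ≤ 4) = Σ_{j=1}^{4} e^(−2.625) · 2.625^j/j! ≈ 0.8014.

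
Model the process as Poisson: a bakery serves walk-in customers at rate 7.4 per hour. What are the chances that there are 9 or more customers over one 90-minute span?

Over the interval, μ = 7.4 × 1.5 = 11.1 (a 90-minute span = 1.5 hours).
P(N ≥ 9) = 1 − P(N ≤ 8) = 1 − Σ_{j=0}^{8} e^(−μ) μ^j/j! ≈ 0.7768.

0.7768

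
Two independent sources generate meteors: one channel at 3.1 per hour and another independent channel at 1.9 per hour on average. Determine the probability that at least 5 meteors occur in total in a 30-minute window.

0.1088

Independent Poisson processes superpose: combined rate λ = 3.1 + 1.9 = 5 per hour.
Over the interval, μ = 5 × 0.5 = 2.5 (a 30-minute window = 0.5 hours).
P(N ≥ 5) = 1 − P(N ≤ 4) ≈ 0.1088.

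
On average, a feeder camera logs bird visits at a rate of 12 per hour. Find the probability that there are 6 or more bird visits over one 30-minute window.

Over the interval, μ = 12 × 0.5 = 6 (a 30-minute window = 0.5 hours).
P(N ≥ 6) = 1 − P(N ≤ 5) = 1 − Σ_{j=0}^{5} e^(−μ) μ^j/j! ≈ 0.5543.

0.5543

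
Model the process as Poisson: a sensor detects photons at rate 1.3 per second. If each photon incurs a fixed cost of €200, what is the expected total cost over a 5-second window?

E[N] = 1.3 × 5 = 6.5 (a 5-second window = 5 seconds); E[cost] = 6.5 × €200 = €1300.

€1300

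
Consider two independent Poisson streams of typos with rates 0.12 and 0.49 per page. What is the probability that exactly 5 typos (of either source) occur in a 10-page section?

0.1579

Independent Poisson processes superpose: combined rate λ = 0.12 + 0.49 = 0.61 per page.
Over the interval, μ = 0.61 × 10 = 6.1 (a 10-page section = 10 pages).
P(N = 5) = e^(−6.1) · 6.1^5/5! ≈ 0.1579.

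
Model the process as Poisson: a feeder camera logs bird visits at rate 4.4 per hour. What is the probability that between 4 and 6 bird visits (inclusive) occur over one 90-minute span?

0.4057

Over the interval, μ = 4.4 × 1.5 = 6.6 (a 90-minute span = 1.5 hours).
P(4 ≤ N ≤ 6) = Σ_{j=4}^{6} e^(−6.6) · 6.6^j/j! ≈ 0.4057.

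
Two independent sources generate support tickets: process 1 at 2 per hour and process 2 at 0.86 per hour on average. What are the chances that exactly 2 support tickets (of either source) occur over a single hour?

0.2342

Independent Poisson processes superpose: combined rate λ = 2 + 0.86 = 2.86 per hour.
So μ = 2.86.
P(N = 2) = e^(−2.86) · 2.86^2/2! ≈ 0.2342.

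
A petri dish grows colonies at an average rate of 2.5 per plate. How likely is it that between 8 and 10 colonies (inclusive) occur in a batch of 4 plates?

Over the interval, μ = 2.5 × 4 = 10 (a batch of 4 plates = 4 plates).
P(8 ≤ N ≤ 10) = Σ_{j=8}^{10} e^(−10) · 10^j/j! ≈ 0.3628.

0.3628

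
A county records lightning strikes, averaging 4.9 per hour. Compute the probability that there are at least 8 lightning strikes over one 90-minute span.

Over the interval, μ = 4.9 × 1.5 = 7.35 (a 90-minute span = 1.5 hours).
P(N ≥ 8) = 1 − P(N ≤ 7) = 1 − Σ_{j=0}^{7} e^(−μ) μ^j/j! ≈ 0.4533.

0.4533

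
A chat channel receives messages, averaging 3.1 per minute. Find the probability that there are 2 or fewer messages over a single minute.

With mean μ = 3.1 per minute,
P(N ≤ 2) = Σ_{j=0}^{2} e^(−μ) μ^j/j! ≈ 0.4012.

0.4012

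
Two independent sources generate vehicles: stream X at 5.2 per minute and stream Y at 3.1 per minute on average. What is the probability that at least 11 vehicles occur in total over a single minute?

0.2150

Independent Poisson processes superpose: combined rate λ = 5.2 + 3.1 = 8.3 per minute.
So μ = 8.3.
P(N ≥ 11) = 1 − P(N ≤ 10) ≈ 0.2150.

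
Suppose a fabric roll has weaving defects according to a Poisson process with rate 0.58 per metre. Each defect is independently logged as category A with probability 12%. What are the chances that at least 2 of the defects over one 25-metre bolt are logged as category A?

Thinning: the defects that are logged as category A themselves form a Poisson process with rate 0.12 × 0.58 = 0.0696 per metre.
Over the interval, μ = 0.0696 × 25 = 1.74 (a 25-metre bolt = 25 metres).
P(N ≥ 2) = 1 − P(N ≤ 1) ≈ 0.5191.

0.5191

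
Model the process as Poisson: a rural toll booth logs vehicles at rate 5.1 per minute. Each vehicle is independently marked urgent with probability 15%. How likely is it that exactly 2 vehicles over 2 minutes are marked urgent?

Thinning: the vehicles that are marked urgent themselves form a Poisson process with rate 0.15 × 5.1 = 0.765 per minute.
Over the interval, μ = 0.765 × 2 = 1.53 (2 minutes).
P(N = 2) = e^(−1.53) · 1.53^2/2! ≈ 0.2534.

0.2534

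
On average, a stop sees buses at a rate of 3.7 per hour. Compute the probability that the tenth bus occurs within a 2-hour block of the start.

Over the interval, μ = 3.7 × 2 = 7.4 (a 2-hour block = 2 hours).
The tenth arrival falls in the interval iff at least 10 events occur there: P(S_10 ≤ t) = P(N ≥ 10) = 1 − P(N ≤ 9) ≈ 0.2123.

0.2123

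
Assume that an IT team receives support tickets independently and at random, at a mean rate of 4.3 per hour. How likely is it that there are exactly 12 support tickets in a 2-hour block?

Over the interval, μ = 4.3 × 2 = 8.6 (a 2-hour block = 2 hours).
P(N = 12) = e^(−μ) μ^12/12! = e^(−8.6) · 8.6^12/479001600 ≈ 0.0629.

0.0629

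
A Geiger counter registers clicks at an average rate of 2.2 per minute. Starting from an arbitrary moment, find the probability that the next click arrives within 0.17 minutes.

Inter-arrival times are exponential with rate λ = 2.2 per minute.
P(T ≤ 0.17) = 1 − e^(−λt) = 1 − e^(−2.2 × 0.17) = 1 − e^(−0.374) ≈ 0.3120.

0.3120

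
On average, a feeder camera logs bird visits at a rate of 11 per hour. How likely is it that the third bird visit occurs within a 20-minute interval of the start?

0.7089

Over the interval, μ = 11 × 1/3 ≈ 3.66667 (a 20-minute interval = 1/3 hours).
The third arrival falls in the interval iff at least 3 events occur there: P(S_3 ≤ t) = P(N ≥ 3) = 1 − P(N ≤ 2) ≈ 0.7089.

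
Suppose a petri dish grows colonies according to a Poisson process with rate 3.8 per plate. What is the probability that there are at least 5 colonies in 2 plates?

0.8751

Over the interval, μ = 3.8 × 2 = 7.6 (2 plates).
P(N ≥ 5) = 1 − P(N ≤ 4) = 1 − Σ_{j=0}^{4} e^(−μ) μ^j/j! ≈ 0.8751.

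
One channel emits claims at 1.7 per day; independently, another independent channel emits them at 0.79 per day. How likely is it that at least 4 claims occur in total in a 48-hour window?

Independent Poisson processes superpose: combined rate λ = 1.7 + 0.79 = 2.49 per day.
Over the interval, μ = 2.49 × 2 = 4.98 (a 48-hour window = 2 days).
P(N ≥ 4) = 1 − P(N ≤ 3) ≈ 0.7322.

0.7322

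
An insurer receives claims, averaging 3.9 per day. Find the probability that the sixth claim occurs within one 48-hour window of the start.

0.7897

Over the interval, μ = 3.9 × 2 = 7.8 (a 48-hour window = 2 days).
The sixth arrival falls in the interval iff at least 6 events occur there: P(S_6 ≤ t) = P(N ≥ 6) = 1 − P(N ≤ 5) ≈ 0.7897.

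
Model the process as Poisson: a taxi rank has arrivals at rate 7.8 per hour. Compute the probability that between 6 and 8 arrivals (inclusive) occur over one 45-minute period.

0.3923

Over the interval, μ = 7.8 × 0.75 = 5.85 (a 45-minute period = 0.75 hours).
P(6 ≤ N ≤ 8) = Σ_{j=6}^{8} e^(−5.85) · 5.85^j/j! ≈ 0.3923.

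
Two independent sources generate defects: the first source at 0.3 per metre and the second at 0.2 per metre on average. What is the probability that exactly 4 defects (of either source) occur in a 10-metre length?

Independent Poisson processes superpose: combined rate λ = 0.3 + 0.2 = 0.5 per metre.
Over the interval, μ = 0.5 × 10 = 5 (a 10-metre length = 10 metres).
P(N = 4) = e^(−5) · 5^4/4! ≈ 0.1755.

0.1755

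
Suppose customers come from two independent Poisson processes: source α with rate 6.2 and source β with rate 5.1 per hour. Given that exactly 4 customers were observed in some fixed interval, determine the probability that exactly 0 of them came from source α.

Given the total, each event is independently from source α with probability p = λ_α/(λ_α+λ_β) = 6.2/11.3 ≈ 0.5487.
So K ~ Binomial(4, 6.2/11.3): P(K = 0) = C(4,0) · (6.2/11.3)^0 · (5.1/11.3)^4 ≈ 0.0415.

0.0415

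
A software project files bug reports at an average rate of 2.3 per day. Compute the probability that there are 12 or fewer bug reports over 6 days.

0.3784

Over the interval, μ = 2.3 × 6 = 13.8 (6 days).
P(N ≤ 12) = Σ_{j=0}^{12} e^(−μ) μ^j/j! ≈ 0.3784.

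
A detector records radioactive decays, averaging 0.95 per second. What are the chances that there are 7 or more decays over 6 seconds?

0.3456

Over the interval, μ = 0.95 × 6 = 5.7 (6 seconds).
P(N ≥ 7) = 1 − P(N ≤ 6) = 1 − Σ_{j=0}^{6} e^(−μ) μ^j/j! ≈ 0.3456.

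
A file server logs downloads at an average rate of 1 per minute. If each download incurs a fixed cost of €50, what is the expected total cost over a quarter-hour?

E[N] = 1 × 15 = 15 (a quarter-hour = 15 minutes); E[cost] = 15 × €50 = €750.

€750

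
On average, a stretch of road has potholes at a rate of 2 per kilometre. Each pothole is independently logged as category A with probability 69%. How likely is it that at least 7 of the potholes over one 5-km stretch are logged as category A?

Thinning: the potholes that are logged as category A themselves form a Poisson process with rate 0.69 × 2 = 1.38 per kilometre.
Over the interval, μ = 1.38 × 5 = 6.9 (a 5-km stretch = 5 kilometres).
P(N ≥ 7) = 1 − P(N ≤ 6) ≈ 0.5353.

0.5353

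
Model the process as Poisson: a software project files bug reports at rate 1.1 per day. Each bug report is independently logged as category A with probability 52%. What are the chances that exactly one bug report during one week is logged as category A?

0.0730

Thinning: the bug reports that are logged as category A themselves form a Poisson process with rate 0.52 × 1.1 = 0.572 per day.
Over the interval, μ = 0.572 × 7 = 4.004 (a week = 7 days).
P(N = 1) = e^(−4.004) · 4.004^1/1! ≈ 0.0730.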